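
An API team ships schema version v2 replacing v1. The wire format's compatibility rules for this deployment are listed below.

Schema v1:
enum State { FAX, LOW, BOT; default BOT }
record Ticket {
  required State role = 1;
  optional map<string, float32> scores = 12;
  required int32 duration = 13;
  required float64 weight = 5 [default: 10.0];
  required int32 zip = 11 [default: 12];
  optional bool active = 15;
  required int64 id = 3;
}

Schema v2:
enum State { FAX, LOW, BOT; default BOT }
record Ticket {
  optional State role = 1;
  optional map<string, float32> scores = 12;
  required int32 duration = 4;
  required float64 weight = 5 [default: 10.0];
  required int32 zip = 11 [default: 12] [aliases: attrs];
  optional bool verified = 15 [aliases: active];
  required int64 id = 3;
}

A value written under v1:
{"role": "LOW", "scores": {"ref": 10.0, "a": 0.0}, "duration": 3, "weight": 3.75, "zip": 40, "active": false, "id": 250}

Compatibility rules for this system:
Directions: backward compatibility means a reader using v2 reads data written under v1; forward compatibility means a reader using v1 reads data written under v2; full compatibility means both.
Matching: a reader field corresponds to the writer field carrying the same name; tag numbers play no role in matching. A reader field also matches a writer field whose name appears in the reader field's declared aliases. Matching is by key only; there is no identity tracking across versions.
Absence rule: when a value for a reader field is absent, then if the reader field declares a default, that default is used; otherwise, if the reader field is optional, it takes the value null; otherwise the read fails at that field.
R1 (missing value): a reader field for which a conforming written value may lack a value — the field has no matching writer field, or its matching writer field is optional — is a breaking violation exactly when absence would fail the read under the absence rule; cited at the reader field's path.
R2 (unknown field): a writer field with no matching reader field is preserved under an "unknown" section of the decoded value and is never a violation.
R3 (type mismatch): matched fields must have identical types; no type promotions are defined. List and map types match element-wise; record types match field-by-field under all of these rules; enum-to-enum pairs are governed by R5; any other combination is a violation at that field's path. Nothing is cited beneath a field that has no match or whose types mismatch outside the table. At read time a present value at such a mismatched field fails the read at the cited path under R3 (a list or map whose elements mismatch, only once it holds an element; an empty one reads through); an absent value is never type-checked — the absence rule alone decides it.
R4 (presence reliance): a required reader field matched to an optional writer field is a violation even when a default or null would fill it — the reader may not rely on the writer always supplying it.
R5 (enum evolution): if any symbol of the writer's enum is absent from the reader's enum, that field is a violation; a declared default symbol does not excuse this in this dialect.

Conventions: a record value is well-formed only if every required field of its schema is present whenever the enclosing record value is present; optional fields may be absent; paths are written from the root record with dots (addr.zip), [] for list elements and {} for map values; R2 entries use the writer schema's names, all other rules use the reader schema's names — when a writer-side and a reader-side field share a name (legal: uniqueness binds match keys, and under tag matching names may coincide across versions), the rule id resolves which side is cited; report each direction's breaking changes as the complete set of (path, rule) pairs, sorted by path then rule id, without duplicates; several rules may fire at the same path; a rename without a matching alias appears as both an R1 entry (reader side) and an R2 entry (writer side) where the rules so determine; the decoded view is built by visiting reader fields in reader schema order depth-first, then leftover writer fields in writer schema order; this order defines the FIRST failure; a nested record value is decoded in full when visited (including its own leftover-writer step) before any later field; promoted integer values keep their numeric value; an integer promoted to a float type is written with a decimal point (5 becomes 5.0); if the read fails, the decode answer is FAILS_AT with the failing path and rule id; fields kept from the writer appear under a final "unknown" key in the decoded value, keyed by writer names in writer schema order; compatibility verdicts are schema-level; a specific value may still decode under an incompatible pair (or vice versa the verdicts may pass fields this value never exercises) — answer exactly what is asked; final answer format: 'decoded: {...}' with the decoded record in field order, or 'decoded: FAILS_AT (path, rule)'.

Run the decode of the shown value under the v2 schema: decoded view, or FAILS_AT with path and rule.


arrows below run writer -> reader for Ticket
decode walk for Ticket under reader schema v2:
  role := "LOW"
  scores := {"ref": 10.0, "a": 0.0}
  duration := 3
  weight := 3.75
  zip := 40
  verified := false (from writer active)
  id := 250
  => decoded: {"role": "LOW", "scores": {"ref": 10.0, "a": 0.0}, "duration": 3, "weight": 3.75, "zip": 40, "verified": false, "id": 250}
the rest of the Ticket diff is inert for this question:
  field role in record Ticket: required changed to optional -> affects the rule determinations only; this particular Ticket value decodes identically
  field duration in record Ticket: tag 13 changed to 4 -> inert under this dialect — no rule fires on Ticket and the result does not move

decoded: {"role": "LOW", "scores": {"ref": 10.0, "a": 0.0}, "duration": 3, "weight": 3.75, "zip": 40, "verified": false, "id": 250}


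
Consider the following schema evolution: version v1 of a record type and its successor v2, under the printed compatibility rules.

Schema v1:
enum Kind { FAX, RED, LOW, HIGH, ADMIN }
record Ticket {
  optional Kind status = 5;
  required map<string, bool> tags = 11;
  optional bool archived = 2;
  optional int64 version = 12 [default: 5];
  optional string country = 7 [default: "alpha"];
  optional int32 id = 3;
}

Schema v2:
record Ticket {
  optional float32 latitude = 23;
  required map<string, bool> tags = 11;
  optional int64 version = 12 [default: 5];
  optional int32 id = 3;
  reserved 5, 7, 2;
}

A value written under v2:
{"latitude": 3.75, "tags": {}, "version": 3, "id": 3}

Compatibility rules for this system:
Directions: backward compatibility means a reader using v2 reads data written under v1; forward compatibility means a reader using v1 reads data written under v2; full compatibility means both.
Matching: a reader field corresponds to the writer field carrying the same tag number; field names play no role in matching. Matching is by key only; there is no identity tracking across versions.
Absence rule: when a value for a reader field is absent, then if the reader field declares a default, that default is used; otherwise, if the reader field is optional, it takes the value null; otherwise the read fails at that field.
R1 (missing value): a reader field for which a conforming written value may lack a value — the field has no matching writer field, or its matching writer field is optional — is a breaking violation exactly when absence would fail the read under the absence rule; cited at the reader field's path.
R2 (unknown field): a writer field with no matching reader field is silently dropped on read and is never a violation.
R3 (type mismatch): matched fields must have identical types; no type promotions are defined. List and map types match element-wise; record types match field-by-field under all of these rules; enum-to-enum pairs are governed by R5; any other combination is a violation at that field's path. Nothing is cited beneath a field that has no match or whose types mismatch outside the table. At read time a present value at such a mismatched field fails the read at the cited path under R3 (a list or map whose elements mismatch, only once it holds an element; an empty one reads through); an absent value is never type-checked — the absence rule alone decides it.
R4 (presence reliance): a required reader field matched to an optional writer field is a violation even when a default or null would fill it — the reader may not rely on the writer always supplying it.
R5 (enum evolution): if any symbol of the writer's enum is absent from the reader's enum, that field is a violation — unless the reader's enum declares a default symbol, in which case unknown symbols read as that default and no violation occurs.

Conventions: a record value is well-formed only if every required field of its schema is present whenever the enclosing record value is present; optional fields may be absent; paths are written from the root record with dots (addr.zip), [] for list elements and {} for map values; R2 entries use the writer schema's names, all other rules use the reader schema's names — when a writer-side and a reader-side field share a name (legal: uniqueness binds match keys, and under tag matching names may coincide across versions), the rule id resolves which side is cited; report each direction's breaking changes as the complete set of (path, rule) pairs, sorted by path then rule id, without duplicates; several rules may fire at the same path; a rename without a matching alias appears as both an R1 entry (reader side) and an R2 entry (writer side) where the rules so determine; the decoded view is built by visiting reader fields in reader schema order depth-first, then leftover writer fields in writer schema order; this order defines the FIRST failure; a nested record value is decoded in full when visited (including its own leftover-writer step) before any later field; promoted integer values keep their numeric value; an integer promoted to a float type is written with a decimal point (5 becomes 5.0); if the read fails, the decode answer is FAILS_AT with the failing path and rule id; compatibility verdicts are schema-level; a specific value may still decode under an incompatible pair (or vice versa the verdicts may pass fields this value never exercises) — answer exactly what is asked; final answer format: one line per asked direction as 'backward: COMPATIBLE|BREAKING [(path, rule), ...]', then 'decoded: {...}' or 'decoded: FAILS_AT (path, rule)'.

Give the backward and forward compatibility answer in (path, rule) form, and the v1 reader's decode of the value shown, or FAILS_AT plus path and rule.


backward: COMPATIBLE []; forward: COMPATIBLE []; decoded: {"status": null, "tags": {}, "archived": null, "version": 3, "country": "alpha", "id": 3}

the writer's type comes first in each Ticket pair
backward analysis of Ticket with v2 as reader and v1 as writer:
  latitude has no writer counterpart
  tags <- tags (map<string, bool> -> map<string, bool>, writer required)
  version <- version (int64 -> int64, writer optional)
  id <- id (int32 -> int32, writer optional)
  leftover writer field: status
  leftover writer field: archived
  leftover writer field: country
  => backward: COMPATIBLE
forward analysis of Ticket with v1 as reader and v2 as writer:
  status has no writer counterpart
  tags <- tags (map<string, bool> -> map<string, bool>, writer required)
  archived has no writer counterpart
  version <- version (int64 -> int64, writer optional)
  country has no writer counterpart
  id <- id (int32 -> int32, writer optional)
  leftover writer field: latitude
  => forward: COMPATIBLE
decoding the Ticket value with the v1 reader:
  status := null (not supplied -> null)
  tags := {}
  archived := null (not supplied -> null)
  version := 3
  country := "alpha" (no value, default fills)
  id := 3
  writer latitude: unmatched, discarded
  => decoded: {"status": null, "tags": {}, "archived": null, "version": 3, "country": "alpha", "id": 3}


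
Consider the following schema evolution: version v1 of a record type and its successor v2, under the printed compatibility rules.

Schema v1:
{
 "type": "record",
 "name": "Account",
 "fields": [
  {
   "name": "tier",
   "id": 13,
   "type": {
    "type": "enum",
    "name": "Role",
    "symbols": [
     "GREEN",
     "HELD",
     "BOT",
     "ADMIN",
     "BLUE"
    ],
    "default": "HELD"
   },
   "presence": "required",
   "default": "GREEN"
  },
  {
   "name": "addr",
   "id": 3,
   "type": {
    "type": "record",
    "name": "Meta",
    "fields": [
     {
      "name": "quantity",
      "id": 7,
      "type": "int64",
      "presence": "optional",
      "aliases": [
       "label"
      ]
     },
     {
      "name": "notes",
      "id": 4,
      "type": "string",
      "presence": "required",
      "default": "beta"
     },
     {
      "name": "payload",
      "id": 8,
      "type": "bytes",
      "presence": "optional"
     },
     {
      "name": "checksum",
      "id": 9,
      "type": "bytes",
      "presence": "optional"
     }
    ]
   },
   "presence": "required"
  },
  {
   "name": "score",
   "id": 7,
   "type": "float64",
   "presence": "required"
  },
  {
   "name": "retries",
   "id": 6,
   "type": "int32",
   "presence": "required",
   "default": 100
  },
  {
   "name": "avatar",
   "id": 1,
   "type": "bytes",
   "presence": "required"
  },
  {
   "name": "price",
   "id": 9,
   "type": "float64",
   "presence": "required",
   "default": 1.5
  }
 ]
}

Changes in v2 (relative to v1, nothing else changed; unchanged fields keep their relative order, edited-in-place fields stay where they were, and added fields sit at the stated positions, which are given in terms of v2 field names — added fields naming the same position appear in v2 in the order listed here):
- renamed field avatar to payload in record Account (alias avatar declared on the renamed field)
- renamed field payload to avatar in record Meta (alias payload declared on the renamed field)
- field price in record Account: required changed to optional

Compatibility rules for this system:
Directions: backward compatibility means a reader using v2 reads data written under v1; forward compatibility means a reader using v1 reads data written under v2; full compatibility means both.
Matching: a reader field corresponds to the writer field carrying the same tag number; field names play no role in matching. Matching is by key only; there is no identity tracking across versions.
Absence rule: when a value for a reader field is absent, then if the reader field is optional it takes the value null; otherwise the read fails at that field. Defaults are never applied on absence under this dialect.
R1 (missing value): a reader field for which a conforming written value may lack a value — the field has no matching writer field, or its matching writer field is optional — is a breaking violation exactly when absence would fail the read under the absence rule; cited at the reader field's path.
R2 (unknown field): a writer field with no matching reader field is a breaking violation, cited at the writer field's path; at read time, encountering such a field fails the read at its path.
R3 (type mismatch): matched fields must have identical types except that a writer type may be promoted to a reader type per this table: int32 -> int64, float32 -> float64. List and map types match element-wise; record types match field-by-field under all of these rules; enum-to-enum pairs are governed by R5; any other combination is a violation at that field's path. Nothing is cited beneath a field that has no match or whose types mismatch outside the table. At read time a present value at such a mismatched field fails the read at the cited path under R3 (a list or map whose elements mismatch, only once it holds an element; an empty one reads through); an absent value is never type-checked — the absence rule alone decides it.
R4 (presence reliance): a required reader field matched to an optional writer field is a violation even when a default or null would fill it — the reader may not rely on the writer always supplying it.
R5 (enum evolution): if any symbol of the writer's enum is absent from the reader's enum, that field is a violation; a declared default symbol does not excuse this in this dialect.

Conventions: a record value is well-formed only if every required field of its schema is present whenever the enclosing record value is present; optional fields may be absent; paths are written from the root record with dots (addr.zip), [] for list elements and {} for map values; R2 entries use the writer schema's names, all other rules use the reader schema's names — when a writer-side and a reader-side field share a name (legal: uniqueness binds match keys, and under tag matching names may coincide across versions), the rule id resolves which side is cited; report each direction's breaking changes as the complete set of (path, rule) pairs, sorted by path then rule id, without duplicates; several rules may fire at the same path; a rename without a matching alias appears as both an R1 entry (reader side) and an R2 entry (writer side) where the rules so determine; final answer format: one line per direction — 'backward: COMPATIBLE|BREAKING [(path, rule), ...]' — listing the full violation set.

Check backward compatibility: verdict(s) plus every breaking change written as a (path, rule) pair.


the writer's type comes first in each Account pair
checking backward for Account: reader v2 against writer v1:
  tier: paired with writer tier (Role -> Role; writer required)
  addr: paired with writer addr (Meta -> Meta; writer required)
  score: paired with writer score (float64 -> float64; writer required)
  retries: paired with writer retries (int32 -> int32; writer required)
  payload: paired with writer avatar (bytes -> bytes; writer required)
  price: paired with writer price (float64 -> float64; writer required)
  addr.quantity: paired with writer addr.quantity (int64 -> int64; writer optional)
  addr.notes: paired with writer addr.notes (string -> string; writer required)
  addr.avatar: paired with writer addr.payload (bytes -> bytes; writer optional)
  addr.checksum: paired with writer addr.checksum (bytes -> bytes; writer optional)
  => backward: COMPATIBLE
checking off the Account differences that do not matter here:
  renamed field avatar to payload in record Account (alias avatar declared on the renamed field) -> no rule fires on it in Account's dialect; the asked verdict holds
  renamed field payload to avatar in record Meta (alias payload declared on the renamed field) -> no rule fires on it in Account's dialect; the asked verdict holds
  field price in record Account: required changed to optional -> matters only for Account's forward compatibility — outside the asked direction

backward: COMPATIBLE []


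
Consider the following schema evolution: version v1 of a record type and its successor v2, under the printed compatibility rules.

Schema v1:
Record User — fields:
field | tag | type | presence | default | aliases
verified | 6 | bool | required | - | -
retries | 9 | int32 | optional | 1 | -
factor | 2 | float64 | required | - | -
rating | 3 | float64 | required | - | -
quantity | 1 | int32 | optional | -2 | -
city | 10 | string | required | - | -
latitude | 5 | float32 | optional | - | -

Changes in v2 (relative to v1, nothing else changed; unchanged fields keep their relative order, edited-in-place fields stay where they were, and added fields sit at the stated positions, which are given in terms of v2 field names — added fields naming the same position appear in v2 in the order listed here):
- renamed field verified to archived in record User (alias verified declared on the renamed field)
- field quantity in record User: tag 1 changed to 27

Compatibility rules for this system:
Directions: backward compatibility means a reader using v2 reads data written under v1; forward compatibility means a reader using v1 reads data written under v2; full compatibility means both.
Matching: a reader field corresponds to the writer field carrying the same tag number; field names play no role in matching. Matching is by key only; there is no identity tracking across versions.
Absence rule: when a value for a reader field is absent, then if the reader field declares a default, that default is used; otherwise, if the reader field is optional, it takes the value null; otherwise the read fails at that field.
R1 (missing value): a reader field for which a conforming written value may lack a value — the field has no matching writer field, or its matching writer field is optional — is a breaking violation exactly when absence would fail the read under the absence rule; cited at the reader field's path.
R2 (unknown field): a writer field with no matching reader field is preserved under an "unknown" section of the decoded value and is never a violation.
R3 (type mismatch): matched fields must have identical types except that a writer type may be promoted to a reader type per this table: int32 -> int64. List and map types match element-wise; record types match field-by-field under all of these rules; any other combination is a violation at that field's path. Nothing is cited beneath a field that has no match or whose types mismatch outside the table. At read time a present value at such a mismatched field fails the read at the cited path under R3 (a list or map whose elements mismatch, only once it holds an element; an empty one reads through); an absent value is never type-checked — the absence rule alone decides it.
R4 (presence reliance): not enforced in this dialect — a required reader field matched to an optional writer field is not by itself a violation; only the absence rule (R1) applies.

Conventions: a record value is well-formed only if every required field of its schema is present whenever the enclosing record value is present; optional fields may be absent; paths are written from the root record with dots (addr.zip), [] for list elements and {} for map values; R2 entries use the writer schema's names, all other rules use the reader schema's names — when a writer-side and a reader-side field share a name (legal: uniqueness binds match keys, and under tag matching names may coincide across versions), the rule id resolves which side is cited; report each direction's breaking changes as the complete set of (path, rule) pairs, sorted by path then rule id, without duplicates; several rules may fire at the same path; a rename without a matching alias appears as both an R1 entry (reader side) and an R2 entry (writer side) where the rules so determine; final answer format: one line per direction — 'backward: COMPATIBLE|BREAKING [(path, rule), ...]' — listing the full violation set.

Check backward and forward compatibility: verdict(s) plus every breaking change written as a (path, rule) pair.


the writer's type comes first in each User pair
backward on User — v2 reading data written by v1:
  bool -> bool, writer required: archived aligns to verified
  int32 -> int32, writer optional: retries aligns to retries
  float64 -> float64, writer required: factor aligns to factor
  float64 -> float64, writer required: rating aligns to rating
  no writer field matches reader quantity
  string -> string, writer required: city aligns to city
  float32 -> float32, writer optional: latitude aligns to latitude
  writer quantity: unknown to reader
  => no violations; backward on User: COMPATIBLE
forward on User — v1 reading data written by v2:
  bool -> bool, writer required: verified aligns to archived
  int32 -> int32, writer optional: retries aligns to retries
  float64 -> float64, writer required: factor aligns to factor
  float64 -> float64, writer required: rating aligns to rating
  no writer field matches reader quantity
  string -> string, writer required: city aligns to city
  float32 -> float32, writer optional: latitude aligns to latitude
  writer quantity: unknown to reader
  => no violations; forward on User: COMPATIBLE

backward: COMPATIBLE []; forward: COMPATIBLE []


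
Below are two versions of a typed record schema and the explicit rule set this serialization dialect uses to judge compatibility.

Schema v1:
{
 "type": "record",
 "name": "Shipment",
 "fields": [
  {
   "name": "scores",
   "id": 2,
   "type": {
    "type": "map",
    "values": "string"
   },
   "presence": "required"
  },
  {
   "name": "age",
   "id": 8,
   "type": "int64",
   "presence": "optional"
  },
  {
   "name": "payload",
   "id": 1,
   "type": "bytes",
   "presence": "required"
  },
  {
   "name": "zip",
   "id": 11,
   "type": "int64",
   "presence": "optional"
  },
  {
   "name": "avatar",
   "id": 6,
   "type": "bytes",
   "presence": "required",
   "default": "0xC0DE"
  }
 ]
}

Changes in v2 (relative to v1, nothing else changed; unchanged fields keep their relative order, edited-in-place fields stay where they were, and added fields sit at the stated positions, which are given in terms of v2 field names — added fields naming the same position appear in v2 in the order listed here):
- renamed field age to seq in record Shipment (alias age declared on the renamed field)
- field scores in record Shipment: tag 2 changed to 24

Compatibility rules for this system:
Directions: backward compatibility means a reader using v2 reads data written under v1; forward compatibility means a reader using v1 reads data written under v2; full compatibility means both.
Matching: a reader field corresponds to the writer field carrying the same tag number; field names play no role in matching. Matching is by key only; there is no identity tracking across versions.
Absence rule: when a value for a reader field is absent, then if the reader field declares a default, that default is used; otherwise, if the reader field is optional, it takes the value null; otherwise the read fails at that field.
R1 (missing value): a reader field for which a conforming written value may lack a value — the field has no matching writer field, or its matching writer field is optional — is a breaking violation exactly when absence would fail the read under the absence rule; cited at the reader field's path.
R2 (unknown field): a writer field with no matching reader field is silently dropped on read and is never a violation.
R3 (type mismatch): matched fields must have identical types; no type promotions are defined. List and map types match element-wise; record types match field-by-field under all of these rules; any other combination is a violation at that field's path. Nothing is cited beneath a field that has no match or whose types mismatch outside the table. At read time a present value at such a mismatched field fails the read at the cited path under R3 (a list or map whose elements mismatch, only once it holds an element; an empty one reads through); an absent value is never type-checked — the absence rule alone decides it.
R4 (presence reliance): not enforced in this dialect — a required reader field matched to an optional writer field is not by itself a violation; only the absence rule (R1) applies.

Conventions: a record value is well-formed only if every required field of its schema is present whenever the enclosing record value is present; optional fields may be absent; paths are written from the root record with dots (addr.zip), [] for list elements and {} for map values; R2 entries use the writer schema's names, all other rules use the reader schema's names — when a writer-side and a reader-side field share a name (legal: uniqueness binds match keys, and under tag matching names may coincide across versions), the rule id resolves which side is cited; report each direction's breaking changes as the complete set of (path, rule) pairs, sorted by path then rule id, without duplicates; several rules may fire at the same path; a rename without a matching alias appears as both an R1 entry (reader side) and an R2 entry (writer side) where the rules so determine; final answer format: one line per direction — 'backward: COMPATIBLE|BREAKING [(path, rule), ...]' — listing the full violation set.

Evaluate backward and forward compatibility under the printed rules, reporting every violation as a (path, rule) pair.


backward: BREAKING [(scores, R1)]; forward: BREAKING [(scores, R1)]

arrows below run writer -> reader for Shipment
backward on Shipment — v2 reading data written by v1:
  scores: no writer match
  seq: int64 -> int64, writer optional; from age
  payload: bytes -> bytes, writer required; from payload
  zip: int64 -> int64, writer optional; from zip
  avatar: bytes -> bytes, writer required; from avatar
  writer field scores has no reader counterpart
  breaking: (scores, R1)
  => 1 violation(s): backward is BREAKING for Shipment
forward on Shipment — v1 reading data written by v2:
  scores: no writer match
  age: int64 -> int64, writer optional; from seq
  payload: bytes -> bytes, writer required; from payload
  zip: int64 -> int64, writer optional; from zip
  avatar: bytes -> bytes, writer required; from avatar
  writer field scores has no reader counterpart
  breaking: (scores, R1)
  => 1 violation(s): forward is BREAKING for Shipment


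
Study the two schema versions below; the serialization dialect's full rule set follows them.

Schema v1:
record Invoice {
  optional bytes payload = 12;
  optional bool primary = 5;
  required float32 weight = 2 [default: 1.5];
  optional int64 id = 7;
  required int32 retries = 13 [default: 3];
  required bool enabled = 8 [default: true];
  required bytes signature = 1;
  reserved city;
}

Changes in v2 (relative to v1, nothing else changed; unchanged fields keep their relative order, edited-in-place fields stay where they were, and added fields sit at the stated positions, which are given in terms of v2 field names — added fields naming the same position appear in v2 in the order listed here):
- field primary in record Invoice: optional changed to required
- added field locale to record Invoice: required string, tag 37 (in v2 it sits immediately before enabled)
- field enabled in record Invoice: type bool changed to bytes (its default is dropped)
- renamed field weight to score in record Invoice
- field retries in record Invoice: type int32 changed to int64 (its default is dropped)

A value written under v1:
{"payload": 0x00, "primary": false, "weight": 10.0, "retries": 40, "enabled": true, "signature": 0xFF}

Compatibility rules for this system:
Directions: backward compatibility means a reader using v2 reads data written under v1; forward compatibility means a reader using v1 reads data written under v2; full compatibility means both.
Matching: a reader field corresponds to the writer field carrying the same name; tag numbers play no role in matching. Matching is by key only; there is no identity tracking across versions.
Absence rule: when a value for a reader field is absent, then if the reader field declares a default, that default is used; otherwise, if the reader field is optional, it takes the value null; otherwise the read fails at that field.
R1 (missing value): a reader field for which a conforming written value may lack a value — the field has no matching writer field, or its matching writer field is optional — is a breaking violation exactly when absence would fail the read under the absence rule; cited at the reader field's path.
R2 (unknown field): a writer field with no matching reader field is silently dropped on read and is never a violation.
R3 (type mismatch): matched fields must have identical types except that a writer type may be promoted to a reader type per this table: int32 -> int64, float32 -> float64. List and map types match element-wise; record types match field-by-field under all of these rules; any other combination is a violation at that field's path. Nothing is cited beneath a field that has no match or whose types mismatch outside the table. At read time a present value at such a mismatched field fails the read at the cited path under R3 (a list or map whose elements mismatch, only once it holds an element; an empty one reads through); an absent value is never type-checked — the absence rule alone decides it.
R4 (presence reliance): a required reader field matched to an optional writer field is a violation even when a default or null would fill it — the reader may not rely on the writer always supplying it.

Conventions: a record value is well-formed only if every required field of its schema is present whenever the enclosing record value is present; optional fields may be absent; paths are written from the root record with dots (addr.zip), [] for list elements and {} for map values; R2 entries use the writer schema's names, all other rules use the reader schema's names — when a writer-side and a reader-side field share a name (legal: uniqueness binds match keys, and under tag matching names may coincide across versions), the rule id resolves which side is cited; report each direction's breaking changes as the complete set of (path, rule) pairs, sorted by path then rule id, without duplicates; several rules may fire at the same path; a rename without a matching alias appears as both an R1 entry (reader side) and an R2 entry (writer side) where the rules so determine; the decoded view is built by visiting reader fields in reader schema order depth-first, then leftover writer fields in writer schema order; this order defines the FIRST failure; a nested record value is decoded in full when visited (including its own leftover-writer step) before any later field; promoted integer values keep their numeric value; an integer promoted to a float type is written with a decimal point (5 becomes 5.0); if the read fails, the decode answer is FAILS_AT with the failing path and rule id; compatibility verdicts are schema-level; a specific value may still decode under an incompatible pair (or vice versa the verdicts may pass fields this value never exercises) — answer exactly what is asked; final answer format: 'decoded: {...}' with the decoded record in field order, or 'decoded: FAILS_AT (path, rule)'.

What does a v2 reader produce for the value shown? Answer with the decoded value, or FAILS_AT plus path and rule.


the writer's type comes first in each Invoice pair
migrating the Invoice value to v2:
  payload := 0x00
  primary := false
  score := 1.5 (missing; default applied)
  id := null (missing; optional => null)
  retries := 40 (int32 -> int64)
  read fails at locale under R1 (no fill)
  => FAILS_AT (locale, R1)
diffs on Invoice not affecting the asked answer:
  field primary in record Invoice: optional changed to required -> affects the rule determinations only; this particular Invoice value decodes identically
  field enabled in record Invoice: type bool changed to bytes (its default is dropped) -> affects the rule determinations only; this particular Invoice value decodes identically
  renamed field weight to score in record Invoice -> no rule fires on it and the decoded Invoice view is identical with or without it
  field retries in record Invoice: type int32 changed to int64 (its default is dropped) -> affects the rule determinations only; this particular Invoice value decodes identically

decoded: FAILS_AT (locale, R1)


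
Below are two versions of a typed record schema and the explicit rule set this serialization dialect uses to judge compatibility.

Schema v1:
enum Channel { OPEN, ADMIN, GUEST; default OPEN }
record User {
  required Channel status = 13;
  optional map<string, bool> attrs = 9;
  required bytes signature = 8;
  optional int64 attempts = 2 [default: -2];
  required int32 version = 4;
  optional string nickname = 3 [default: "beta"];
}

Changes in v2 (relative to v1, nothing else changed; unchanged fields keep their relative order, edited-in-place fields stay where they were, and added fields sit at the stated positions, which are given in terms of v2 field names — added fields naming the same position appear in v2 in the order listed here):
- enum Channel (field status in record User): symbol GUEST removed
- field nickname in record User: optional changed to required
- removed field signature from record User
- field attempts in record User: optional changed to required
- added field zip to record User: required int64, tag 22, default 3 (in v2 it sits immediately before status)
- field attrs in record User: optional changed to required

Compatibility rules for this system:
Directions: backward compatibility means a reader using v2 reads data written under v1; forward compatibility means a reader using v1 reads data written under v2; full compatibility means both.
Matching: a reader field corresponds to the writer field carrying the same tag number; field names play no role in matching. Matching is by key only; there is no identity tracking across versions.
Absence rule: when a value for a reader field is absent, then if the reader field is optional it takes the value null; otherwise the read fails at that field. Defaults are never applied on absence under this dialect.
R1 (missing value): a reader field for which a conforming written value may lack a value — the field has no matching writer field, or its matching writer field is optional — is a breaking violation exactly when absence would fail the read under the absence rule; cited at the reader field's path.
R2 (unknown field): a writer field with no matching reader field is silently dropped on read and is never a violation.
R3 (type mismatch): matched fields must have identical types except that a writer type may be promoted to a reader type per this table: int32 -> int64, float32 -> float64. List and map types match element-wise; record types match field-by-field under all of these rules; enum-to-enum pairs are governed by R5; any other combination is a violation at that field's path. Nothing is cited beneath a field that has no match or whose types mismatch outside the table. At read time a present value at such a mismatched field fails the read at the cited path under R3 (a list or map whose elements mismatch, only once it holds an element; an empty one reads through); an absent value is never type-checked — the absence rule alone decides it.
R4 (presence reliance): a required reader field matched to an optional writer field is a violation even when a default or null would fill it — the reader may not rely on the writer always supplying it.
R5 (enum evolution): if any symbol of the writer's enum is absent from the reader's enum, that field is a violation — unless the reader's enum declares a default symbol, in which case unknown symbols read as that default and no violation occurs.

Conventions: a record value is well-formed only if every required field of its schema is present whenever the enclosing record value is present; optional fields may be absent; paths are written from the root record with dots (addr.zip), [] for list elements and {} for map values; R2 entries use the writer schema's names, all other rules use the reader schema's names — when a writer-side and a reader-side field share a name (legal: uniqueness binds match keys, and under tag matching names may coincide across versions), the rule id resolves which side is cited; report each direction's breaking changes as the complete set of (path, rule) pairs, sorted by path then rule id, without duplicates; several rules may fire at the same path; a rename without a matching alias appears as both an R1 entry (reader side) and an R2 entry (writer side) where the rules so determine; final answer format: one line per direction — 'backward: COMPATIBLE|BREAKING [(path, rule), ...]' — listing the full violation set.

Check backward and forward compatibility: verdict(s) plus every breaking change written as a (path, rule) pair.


each type pair in User: writer, then reader
backward for User (reader v2, writer v1):
  zip has no writer counterpart
  Channel -> Channel, writer required: status aligns to status
  map<string, bool> -> map<string, bool>, writer optional: attrs aligns to attrs
  int64 -> int64, writer optional: attempts aligns to attempts
  int32 -> int32, writer required: version aligns to version
  string -> string, writer optional: nickname aligns to nickname
  leftover writer field: signature
  violation R1 at attempts
  violation R4 at attempts
  violation R1 at attrs
  violation R4 at attrs
  violation R1 at nickname
  violation R4 at nickname
  violation R1 at zip
  => 7 violation(s): backward is BREAKING for User
forward for User (reader v1, writer v2):
  Channel -> Channel, writer required: status aligns to status
  map<string, bool> -> map<string, bool>, writer required: attrs aligns to attrs
  signature has no writer counterpart
  int64 -> int64, writer required: attempts aligns to attempts
  int32 -> int32, writer required: version aligns to version
  string -> string, writer required: nickname aligns to nickname
  leftover writer field: zip
  violation R1 at signature
  => 1 violation(s): forward is BREAKING for User

backward: BREAKING [(attempts, R1), (attempts, R4), (attrs, R1), (attrs, R4), (nickname, R1), (nickname, R4), (zip, R1)]; forward: BREAKING [(signature, R1)]
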